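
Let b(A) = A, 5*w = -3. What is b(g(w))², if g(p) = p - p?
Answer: 0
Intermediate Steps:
w = -⅗ (w = (⅕)*(-3) = -⅗ ≈ -0.60000)
g(p) = 0
b(g(w))² = 0² = 0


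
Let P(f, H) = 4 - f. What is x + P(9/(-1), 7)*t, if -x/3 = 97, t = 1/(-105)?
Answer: -30568/105 ≈ -291.12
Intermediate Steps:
t = -1/105 ≈ -0.0095238
x = -291 (x = -3*97 = -291)
x + P(9/(-1), 7)*t = -291 + (4 - 9/(-1))*(-1/105) = -291 + (4 - 9*(-1))*(-1/105) = -291 + (4 - 1*(-9))*(-1/105) = -291 + (4 + 9)*(-1/105) = -291 + 13*(-1/105) = -291 - 13/105 = -30568/105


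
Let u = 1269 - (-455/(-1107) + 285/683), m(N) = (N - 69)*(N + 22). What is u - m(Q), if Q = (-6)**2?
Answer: 2405979563/756081 ≈ 3182.2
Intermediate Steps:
Q = 36
m(N) = (-69 + N)*(22 + N)
u = 958840529/756081 (u = 1269 - (-455*(-1/1107) + 285*(1/683)) = 1269 - (455/1107 + 285/683) = 1269 - 1*626260/756081 = 1269 - 626260/756081 = 958840529/756081 ≈ 1268.2)
u - m(Q) = 958840529/756081 - (-1518 + 36**2 - 47*36) = 958840529/756081 - (-1518 + 1296 - 1692) = 958840529/756081 - 1*(-1914) = 958840529/756081 + 1914 = 2405979563/756081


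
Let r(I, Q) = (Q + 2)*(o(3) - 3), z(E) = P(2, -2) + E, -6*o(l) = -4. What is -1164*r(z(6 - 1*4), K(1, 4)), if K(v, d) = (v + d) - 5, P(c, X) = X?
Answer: 5432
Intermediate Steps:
o(l) = 2/3 (o(l) = -1/6*(-4) = 2/3)
z(E) = -2 + E
K(v, d) = -5 + d + v (K(v, d) = (d + v) - 5 = -5 + d + v)
r(I, Q) = -14/3 - 7*Q/3 (r(I, Q) = (Q + 2)*(2/3 - 3) = (2 + Q)*(-7/3) = -14/3 - 7*Q/3)
-1164*r(z(6 - 1*4), K(1, 4)) = -1164*(-14/3 - 7*(-5 + 4 + 1)/3) = -1164*(-14/3 - 7/3*0) = -1164*(-14/3 + 0) = -1164*(-14/3) = 5432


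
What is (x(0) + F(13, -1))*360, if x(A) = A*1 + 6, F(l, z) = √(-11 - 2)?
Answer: 2160 + 360*I*√13 ≈ 2160.0 + 1298.0*I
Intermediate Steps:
F(l, z) = I*√13 (F(l, z) = √(-13) = I*√13)
x(A) = 6 + A (x(A) = A + 6 = 6 + A)
(x(0) + F(13, -1))*360 = ((6 + 0) + I*√13)*360 = (6 + I*√13)*360 = 2160 + 360*I*√13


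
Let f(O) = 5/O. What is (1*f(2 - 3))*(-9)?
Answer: 45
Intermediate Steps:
(1*f(2 - 3))*(-9) = (1*(5/(2 - 3)))*(-9) = (1*(5/(-1)))*(-9) = (1*(5*(-1)))*(-9) = (1*(-5))*(-9) = -5*(-9) = 45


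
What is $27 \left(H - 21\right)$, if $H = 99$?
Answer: $2106$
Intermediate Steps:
$27 \left(H - 21\right) = 27 \left(99 - 21\right) = 27 \cdot 78 = 2106$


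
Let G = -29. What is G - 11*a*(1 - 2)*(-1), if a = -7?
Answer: 48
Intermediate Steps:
G - 11*a*(1 - 2)*(-1) = -29 - (-77)*(1 - 2)*(-1) = -29 - (-77)*(-1*(-1)) = -29 - (-77) = -29 - 11*(-7) = -29 + 77 = 48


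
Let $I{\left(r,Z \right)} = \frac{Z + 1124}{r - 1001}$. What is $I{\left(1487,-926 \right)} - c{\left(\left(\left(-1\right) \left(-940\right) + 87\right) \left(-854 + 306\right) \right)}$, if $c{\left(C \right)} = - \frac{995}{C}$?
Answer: $\frac{6163891}{15195492} \approx 0.40564$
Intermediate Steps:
$I{\left(r,Z \right)} = \frac{1124 + Z}{-1001 + r}$
$I{\left(1487,-926 \right)} - c{\left(\left(\left(-1\right) \left(-940\right) + 87\right) \left(-854 + 306\right) \right)} = \frac{1124 - 926}{-1001 + 1487} - - \frac{995}{\left(\left(-1\right) \left(-940\right) + 87\right) \left(-854 + 306\right)} = \frac{1}{486} \cdot 198 - - \frac{995}{\left(940 + 87\right) \left(-548\right)} = \frac{1}{486} \cdot 198 - - \frac{995}{1027 \left(-548\right)} = \frac{11}{27} - - \frac{995}{-562796} = \frac{11}{27} - \left(-995\right) \left(- \frac{1}{562796}\right) = \frac{11}{27} - \frac{995}{562796} = \frac{6163891}{15195492}$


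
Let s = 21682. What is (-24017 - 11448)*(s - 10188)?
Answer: -407634710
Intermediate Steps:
(-24017 - 11448)*(s - 10188) = (-24017 - 11448)*(21682 - 10188) = -35465*11494 = -407634710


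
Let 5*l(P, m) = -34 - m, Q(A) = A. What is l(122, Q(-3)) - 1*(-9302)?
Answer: 46479/5 ≈ 9295.8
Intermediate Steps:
l(P, m) = -34/5 - m/5 (l(P, m) = (-34 - m)/5 = -34/5 - m/5)
l(122, Q(-3)) - 1*(-9302) = (-34/5 - ⅕*(-3)) - 1*(-9302) = (-34/5 + ⅗) + 9302 = -31/5 + 9302 = 46479/5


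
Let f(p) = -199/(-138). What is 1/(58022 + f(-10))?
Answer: 138/8007235 ≈ 1.7234e-5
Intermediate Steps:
f(p) = 199/138 (f(p) = -199*(-1/138) = 199/138)
1/(58022 + f(-10)) = 1/(58022 + 199/138) = 1/(8007235/138) = 138/8007235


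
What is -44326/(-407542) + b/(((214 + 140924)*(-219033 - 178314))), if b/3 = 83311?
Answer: 414288991473025/3809210908833702 ≈ 0.10876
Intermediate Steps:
b = 249933 (b = 3*83311 = 249933)
-44326/(-407542) + b/(((214 + 140924)*(-219033 - 178314))) = -44326/(-407542) + 249933/(((214 + 140924)*(-219033 - 178314))) = -44326*(-1/407542) + 249933/((141138*(-397347))) = 22163/203771 + 249933/(-56080760886) = 22163/203771 + 249933*(-1/56080760886) = 22163/203771 - 83311/18693586962 = 414288991473025/3809210908833702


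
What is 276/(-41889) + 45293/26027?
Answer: 630031675/363415001 ≈ 1.7336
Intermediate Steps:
276/(-41889) + 45293/26027 = 276*(-1/41889) + 45293*(1/26027) = -92/13963 + 45293/26027 = 630031675/363415001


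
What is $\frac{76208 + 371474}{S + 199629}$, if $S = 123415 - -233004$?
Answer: $\frac{223841}{278024} \approx 0.80511$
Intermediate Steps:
$S = 356419$ ($S = 123415 + 233004 = 356419$)
$\frac{76208 + 371474}{S + 199629} = \frac{76208 + 371474}{356419 + 199629} = \frac{447682}{556048} = 447682 \cdot \frac{1}{556048} = \frac{223841}{278024}$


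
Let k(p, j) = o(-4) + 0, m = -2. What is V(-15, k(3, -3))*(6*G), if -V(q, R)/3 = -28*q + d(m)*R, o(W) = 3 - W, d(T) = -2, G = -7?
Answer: 51156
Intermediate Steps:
k(p, j) = 7 (k(p, j) = (3 - 1*(-4)) + 0 = (3 + 4) + 0 = 7 + 0 = 7)
V(q, R) = 6*R + 84*q (V(q, R) = -3*(-28*q - 2*R) = 6*R + 84*q)
V(-15, k(3, -3))*(6*G) = (6*7 + 84*(-15))*(6*(-7)) = (42 - 1260)*(-42) = -1218*(-42) = 51156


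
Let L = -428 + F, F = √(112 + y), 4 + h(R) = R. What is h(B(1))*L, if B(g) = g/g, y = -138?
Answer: 1284 - 3*I*√26 ≈ 1284.0 - 15.297*I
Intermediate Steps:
B(g) = 1
h(R) = -4 + R
F = I*√26 (F = √(112 - 138) = √(-26) = I*√26 ≈ 5.099*I)
L = -428 + I*√26 ≈ -428.0 + 5.099*I
h(B(1))*L = (-4 + 1)*(-428 + I*√26) = -3*(-428 + I*√26) = 1284 - 3*I*√26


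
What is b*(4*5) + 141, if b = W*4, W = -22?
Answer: -1619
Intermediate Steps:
b = -88 (b = -22*4 = -88)
b*(4*5) + 141 = -352*5 + 141 = -88*20 + 141 = -1760 + 141 = -1619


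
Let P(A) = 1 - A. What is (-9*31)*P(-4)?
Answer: -1395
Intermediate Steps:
(-9*31)*P(-4) = (-9*31)*(1 - 1*(-4)) = -279*(1 + 4) = -279*5 = -1395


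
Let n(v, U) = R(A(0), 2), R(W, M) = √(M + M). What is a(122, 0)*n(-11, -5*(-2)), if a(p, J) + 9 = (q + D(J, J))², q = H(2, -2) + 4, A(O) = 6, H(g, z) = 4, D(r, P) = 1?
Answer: 144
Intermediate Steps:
q = 8 (q = 4 + 4 = 8)
R(W, M) = √2*√M (R(W, M) = √(2*M) = √2*√M)
n(v, U) = 2 (n(v, U) = √2*√2 = 2)
a(p, J) = 72 (a(p, J) = -9 + (8 + 1)² = -9 + 9² = -9 + 81 = 72)
a(122, 0)*n(-11, -5*(-2)) = 72*2 = 144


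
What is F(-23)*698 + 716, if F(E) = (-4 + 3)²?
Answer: 1414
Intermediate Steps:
F(E) = 1 (F(E) = (-1)² = 1)
F(-23)*698 + 716 = 1*698 + 716 = 698 + 716 = 1414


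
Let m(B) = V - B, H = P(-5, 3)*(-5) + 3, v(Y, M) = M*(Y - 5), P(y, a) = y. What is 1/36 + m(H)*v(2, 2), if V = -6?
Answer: 7345/36 ≈ 204.03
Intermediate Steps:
v(Y, M) = M*(-5 + Y)
H = 28 (H = -5*(-5) + 3 = 25 + 3 = 28)
m(B) = -6 - B
1/36 + m(H)*v(2, 2) = 1/36 + (-6 - 1*28)*(2*(-5 + 2)) = 1/36 + (-6 - 28)*(2*(-3)) = 1/36 - 34*(-6) = 1/36 + 204 = 7345/36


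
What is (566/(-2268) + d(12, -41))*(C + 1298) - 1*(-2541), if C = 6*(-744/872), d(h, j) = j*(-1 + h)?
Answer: -5128508833/8829 ≈ -5.8087e+5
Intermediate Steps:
C = -558/109 (C = 6*(-744*1/872) = 6*(-93/109) = -558/109 ≈ -5.1193)
(566/(-2268) + d(12, -41))*(C + 1298) - 1*(-2541) = (566/(-2268) - 41*(-1 + 12))*(-558/109 + 1298) - 1*(-2541) = (566*(-1/2268) - 41*11)*(140924/109) + 2541 = (-283/1134 - 451)*(140924/109) + 2541 = -511717/1134*140924/109 + 2541 = -5150943322/8829 + 2541 = -5128508833/8829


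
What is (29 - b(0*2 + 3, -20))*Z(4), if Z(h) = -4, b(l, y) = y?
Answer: -196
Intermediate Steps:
(29 - b(0*2 + 3, -20))*Z(4) = (29 - 1*(-20))*(-4) = (29 + 20)*(-4) = 49*(-4) = -196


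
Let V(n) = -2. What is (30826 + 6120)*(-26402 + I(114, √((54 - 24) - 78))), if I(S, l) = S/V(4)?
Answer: -977554214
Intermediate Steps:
I(S, l) = -S/2 (I(S, l) = S/(-2) = S*(-½) = -S/2)
(30826 + 6120)*(-26402 + I(114, √((54 - 24) - 78))) = (30826 + 6120)*(-26402 - ½*114) = 36946*(-26402 - 57) = 36946*(-26459) = -977554214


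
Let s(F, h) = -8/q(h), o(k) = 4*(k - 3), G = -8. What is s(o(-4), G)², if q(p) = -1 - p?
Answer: 64/49 ≈ 1.3061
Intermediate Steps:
o(k) = -12 + 4*k (o(k) = 4*(-3 + k) = -12 + 4*k)
s(F, h) = -8/(-1 - h)
s(o(-4), G)² = (8/(1 - 8))² = (8/(-7))² = (8*(-⅐))² = (-8/7)² = 64/49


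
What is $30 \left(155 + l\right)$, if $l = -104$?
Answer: $1530$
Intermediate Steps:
$30 \left(155 + l\right) = 30 \left(155 - 104\right) = 30 \cdot 51 = 1530$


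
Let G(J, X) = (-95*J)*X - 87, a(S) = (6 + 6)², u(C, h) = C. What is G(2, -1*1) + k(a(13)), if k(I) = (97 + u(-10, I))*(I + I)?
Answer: 25159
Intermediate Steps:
a(S) = 144 (a(S) = 12² = 144)
G(J, X) = -87 - 95*J*X (G(J, X) = -95*J*X - 87 = -87 - 95*J*X)
k(I) = 174*I (k(I) = (97 - 10)*(I + I) = 87*(2*I) = 174*I)
G(2, -1*1) + k(a(13)) = (-87 - 95*2*(-1*1)) + 174*144 = (-87 - 95*2*(-1)) + 25056 = (-87 + 190) + 25056 = 103 + 25056 = 25159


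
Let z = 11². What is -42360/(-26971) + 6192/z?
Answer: 172129992/3263491 ≈ 52.744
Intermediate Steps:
z = 121
-42360/(-26971) + 6192/z = -42360/(-26971) + 6192/121 = -42360*(-1/26971) + 6192*(1/121) = 42360/26971 + 6192/121 = 172129992/3263491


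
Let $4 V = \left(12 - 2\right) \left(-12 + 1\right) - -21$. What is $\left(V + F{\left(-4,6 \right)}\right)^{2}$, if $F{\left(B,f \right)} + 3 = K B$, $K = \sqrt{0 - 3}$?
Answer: $\frac{9433}{16} + 202 i \sqrt{3} \approx 589.56 + 349.87 i$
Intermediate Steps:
$V = - \frac{89}{4}$ ($V = \frac{\left(12 - 2\right) \left(-12 + 1\right) - -21}{4} = \frac{10 \left(-11\right) + 21}{4} = \frac{-110 + 21}{4} = \frac{1}{4} \left(-89\right) = - \frac{89}{4} \approx -22.25$)
$K = i \sqrt{3}$ ($K = \sqrt{-3} = i \sqrt{3} \approx 1.732 i$)
$F{\left(B,f \right)} = -3 + i B \sqrt{3}$ ($F{\left(B,f \right)} = -3 + i \sqrt{3} B = -3 + i B \sqrt{3}$)
$\left(V + F{\left(-4,6 \right)}\right)^{2} = \left(- \frac{89}{4} - \left(3 - i \left(-4\right) \sqrt{3}\right)\right)^{2} = \left(- \frac{89}{4} - \left(3 + 4 i \sqrt{3}\right)\right)^{2} = \left(- \frac{101}{4} - 4 i \sqrt{3}\right)^{2}$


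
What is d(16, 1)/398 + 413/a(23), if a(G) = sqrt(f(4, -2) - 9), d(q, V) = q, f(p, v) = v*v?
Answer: 8/199 - 413*I*sqrt(5)/5 ≈ 0.040201 - 184.7*I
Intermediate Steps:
f(p, v) = v**2
a(G) = I*sqrt(5) (a(G) = sqrt((-2)**2 - 9) = sqrt(4 - 9) = sqrt(-5) = I*sqrt(5))
d(16, 1)/398 + 413/a(23) = 16/398 + 413/((I*sqrt(5))) = 16*(1/398) + 413*(-I*sqrt(5)/5) = 8/199 - 413*I*sqrt(5)/5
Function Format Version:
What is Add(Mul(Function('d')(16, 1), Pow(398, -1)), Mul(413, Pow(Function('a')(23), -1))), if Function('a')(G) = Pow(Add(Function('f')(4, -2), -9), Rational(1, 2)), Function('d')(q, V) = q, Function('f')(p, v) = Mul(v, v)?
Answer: Add(Rational(8, 199), Mul(Rational(-413, 5), I, Pow(5, Rational(1, 2)))) ≈ Add(0.040201, Mul(-184.70, I))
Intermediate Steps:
Function('f')(p, v) = Pow(v, 2)
Function('a')(G) = Mul(I, Pow(5, Rational(1, 2))) (Function('a')(G) = Pow(Add(Pow(-2, 2), -9), Rational(1, 2)) = Pow(Add(4, -9), Rational(1, 2)) = Pow(-5, Rational(1, 2)) = Mul(I, Pow(5, Rational(1, 2))))
Add(Mul(Function('d')(16, 1), Pow(398, -1)), Mul(413, Pow(Function('a')(23), -1))) = Add(Mul(16, Pow(398, -1)), Mul(413, Pow(Mul(I, Pow(5, Rational(1, 2))), -1))) = Add(Mul(16, Rational(1, 398)), Mul(413, Mul(Rational(-1, 5), I, Pow(5, Rational(1, 2))))) = Add(Rational(8, 199), Mul(Rational(-413, 5), I, Pow(5, Rational(1, 2))))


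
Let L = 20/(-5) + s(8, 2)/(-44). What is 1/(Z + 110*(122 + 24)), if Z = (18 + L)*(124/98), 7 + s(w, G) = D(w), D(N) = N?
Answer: 1078/17331745 ≈ 6.2198e-5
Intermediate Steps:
s(w, G) = -7 + w
L = -177/44 (L = 20/(-5) + (-7 + 8)/(-44) = 20*(-⅕) + 1*(-1/44) = -4 - 1/44 = -177/44 ≈ -4.0227)
Z = 19065/1078 (Z = (18 - 177/44)*(124/98) = 615*(124*(1/98))/44 = (615/44)*(62/49) = 19065/1078 ≈ 17.686)
1/(Z + 110*(122 + 24)) = 1/(19065/1078 + 110*(122 + 24)) = 1/(19065/1078 + 110*146) = 1/(19065/1078 + 16060) = 1/(17331745/1078) = 1078/17331745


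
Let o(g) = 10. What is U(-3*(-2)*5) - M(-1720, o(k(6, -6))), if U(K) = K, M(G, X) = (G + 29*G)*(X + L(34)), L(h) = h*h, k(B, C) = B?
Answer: 60165630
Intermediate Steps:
L(h) = h²
M(G, X) = 30*G*(1156 + X) (M(G, X) = (G + 29*G)*(X + 34²) = (30*G)*(X + 1156) = (30*G)*(1156 + X) = 30*G*(1156 + X))
U(-3*(-2)*5) - M(-1720, o(k(6, -6))) = -3*(-2)*5 - 30*(-1720)*(1156 + 10) = 6*5 - 30*(-1720)*1166 = 30 - 1*(-60165600) = 30 + 60165600 = 60165630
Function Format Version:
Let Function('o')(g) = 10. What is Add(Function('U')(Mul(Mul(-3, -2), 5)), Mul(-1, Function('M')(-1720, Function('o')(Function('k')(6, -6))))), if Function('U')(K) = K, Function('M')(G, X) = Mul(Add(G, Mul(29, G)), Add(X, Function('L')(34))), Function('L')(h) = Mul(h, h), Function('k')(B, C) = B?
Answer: 60165630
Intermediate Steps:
Function('L')(h) = Pow(h, 2)
Function('M')(G, X) = Mul(30, G, Add(1156, X)) (Function('M')(G, X) = Mul(Add(G, Mul(29, G)), Add(X, Pow(34, 2))) = Mul(Mul(30, G), Add(X, 1156)) = Mul(Mul(30, G), Add(1156, X)) = Mul(30, G, Add(1156, X)))
Add(Function('U')(Mul(Mul(-3, -2), 5)), Mul(-1, Function('M')(-1720, Function('o')(Function('k')(6, -6))))) = Add(Mul(Mul(-3, -2), 5), Mul(-1, Mul(30, -1720, Add(1156, 10)))) = Add(Mul(6, 5), Mul(-1, Mul(30, -1720, 1166))) = Add(30, Mul(-1, -60165600)) = Add(30, 60165600) = 60165630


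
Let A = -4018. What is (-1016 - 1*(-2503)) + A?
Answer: -2531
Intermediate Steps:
(-1016 - 1*(-2503)) + A = (-1016 - 1*(-2503)) - 4018 = (-1016 + 2503) - 4018 = 1487 - 4018 = -2531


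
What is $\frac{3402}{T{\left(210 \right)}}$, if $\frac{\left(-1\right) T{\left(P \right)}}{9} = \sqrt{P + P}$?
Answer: $- \frac{9 \sqrt{105}}{5} \approx -18.445$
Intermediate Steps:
$T{\left(P \right)} = - 9 \sqrt{2} \sqrt{P}$ ($T{\left(P \right)} = - 9 \sqrt{P + P} = - 9 \sqrt{2 P} = - 9 \sqrt{2} \sqrt{P}$)
$\frac{3402}{T{\left(210 \right)}} = \frac{3402}{\left(-9\right) \sqrt{2} \sqrt{210}} = \frac{3402}{\left(-18\right) \sqrt{105}} = 3402 \left(- \frac{\sqrt{105}}{1890}\right) = - \frac{9 \sqrt{105}}{5}$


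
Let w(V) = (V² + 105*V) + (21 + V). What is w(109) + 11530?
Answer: 34986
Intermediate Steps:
w(V) = 21 + V² + 106*V
w(109) + 11530 = (21 + 109² + 106*109) + 11530 = (21 + 11881 + 11554) + 11530 = 23456 + 11530 = 34986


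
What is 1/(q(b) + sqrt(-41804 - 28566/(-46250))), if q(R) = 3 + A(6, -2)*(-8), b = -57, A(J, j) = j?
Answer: 439375/975051342 - 25*I*sqrt(35768019029)/975051342 ≈ 0.00045062 - 0.0048491*I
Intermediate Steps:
q(R) = 19 (q(R) = 3 - 2*(-8) = 3 + 16 = 19)
1/(q(b) + sqrt(-41804 - 28566/(-46250))) = 1/(19 + sqrt(-41804 - 28566/(-46250))) = 1/(19 + sqrt(-41804 - 28566*(-1/46250))) = 1/(19 + sqrt(-41804 + 14283/23125)) = 1/(19 + sqrt(-966703217/23125)) = 1/(19 + I*sqrt(35768019029)/925)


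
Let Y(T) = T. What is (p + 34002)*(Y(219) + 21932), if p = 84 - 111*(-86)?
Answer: 966492432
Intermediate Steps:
p = 9630 (p = 84 + 9546 = 9630)
(p + 34002)*(Y(219) + 21932) = (9630 + 34002)*(219 + 21932) = 43632*22151 = 966492432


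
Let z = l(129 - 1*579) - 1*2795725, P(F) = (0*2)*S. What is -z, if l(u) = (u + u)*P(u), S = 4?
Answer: 2795725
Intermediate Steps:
P(F) = 0 (P(F) = (0*2)*4 = 0*4 = 0)
l(u) = 0 (l(u) = (u + u)*0 = (2*u)*0 = 0)
z = -2795725 (z = 0 - 1*2795725 = 0 - 2795725 = -2795725)
-z = -1*(-2795725) = 2795725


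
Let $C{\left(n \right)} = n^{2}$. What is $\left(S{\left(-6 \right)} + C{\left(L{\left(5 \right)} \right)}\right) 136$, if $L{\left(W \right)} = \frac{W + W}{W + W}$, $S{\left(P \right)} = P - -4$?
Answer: $-136$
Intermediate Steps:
$S{\left(P \right)} = 4 + P$ ($S{\left(P \right)} = P + 4 = 4 + P$)
$L{\left(W \right)} = 1$ ($L{\left(W \right)} = \frac{2 W}{2 W} = 2 W \frac{1}{2 W} = 1$)
$\left(S{\left(-6 \right)} + C{\left(L{\left(5 \right)} \right)}\right) 136 = \left(\left(4 - 6\right) + 1^{2}\right) 136 = \left(-2 + 1\right) 136 = \left(-1\right) 136 = -136$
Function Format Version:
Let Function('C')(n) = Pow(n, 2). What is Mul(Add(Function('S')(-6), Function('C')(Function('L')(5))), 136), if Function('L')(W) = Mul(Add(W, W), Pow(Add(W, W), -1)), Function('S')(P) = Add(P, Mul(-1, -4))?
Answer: -136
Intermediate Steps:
Function('S')(P) = Add(4, P) (Function('S')(P) = Add(P, 4) = Add(4, P))
Function('L')(W) = 1 (Function('L')(W) = Mul(Mul(2, W), Pow(Mul(2, W), -1)) = Mul(Mul(2, W), Mul(Rational(1, 2), Pow(W, -1))) = 1)
Mul(Add(Function('S')(-6), Function('C')(Function('L')(5))), 136) = Mul(Add(Add(4, -6), Pow(1, 2)), 136) = Mul(Add(-2, 1), 136) = Mul(-1, 136) = -136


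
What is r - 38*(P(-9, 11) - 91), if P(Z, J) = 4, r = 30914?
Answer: 34220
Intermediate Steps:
r - 38*(P(-9, 11) - 91) = 30914 - 38*(4 - 91) = 30914 - 38*(-87) = 30914 - 1*(-3306) = 30914 + 3306 = 34220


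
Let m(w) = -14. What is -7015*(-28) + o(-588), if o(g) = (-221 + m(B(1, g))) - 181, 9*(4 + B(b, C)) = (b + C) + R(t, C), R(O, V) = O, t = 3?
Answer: 196004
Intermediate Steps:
B(b, C) = -11/3 + C/9 + b/9 (B(b, C) = -4 + ((b + C) + 3)/9 = -4 + ((C + b) + 3)/9 = -4 + (3 + C + b)/9 = -4 + (⅓ + C/9 + b/9) = -11/3 + C/9 + b/9)
o(g) = -416 (o(g) = (-221 - 14) - 181 = -235 - 181 = -416)
-7015*(-28) + o(-588) = -7015*(-28) - 416 = 196420 - 416 = 196004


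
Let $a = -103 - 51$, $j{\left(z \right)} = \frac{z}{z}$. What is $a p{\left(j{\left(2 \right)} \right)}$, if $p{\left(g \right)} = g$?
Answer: $-154$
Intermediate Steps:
$j{\left(z \right)} = 1$
$a = -154$ ($a = -103 - 51 = -154$)
$a p{\left(j{\left(2 \right)} \right)} = \left(-154\right) 1 = -154$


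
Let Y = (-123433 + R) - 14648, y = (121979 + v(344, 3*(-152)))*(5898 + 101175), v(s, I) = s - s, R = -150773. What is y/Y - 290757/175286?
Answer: -572358597770760/12658015561 ≈ -45217.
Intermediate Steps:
v(s, I) = 0
y = 13060657467 (y = (121979 + 0)*(5898 + 101175) = 121979*107073 = 13060657467)
Y = -288854 (Y = (-123433 - 150773) - 14648 = -274206 - 14648 = -288854)
y/Y - 290757/175286 = 13060657467/(-288854) - 290757/175286 = 13060657467*(-1/288854) - 290757*1/175286 = -13060657467/288854 - 290757/175286 = -572358597770760/12658015561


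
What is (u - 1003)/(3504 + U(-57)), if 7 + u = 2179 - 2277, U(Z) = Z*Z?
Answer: -1108/6753 ≈ -0.16408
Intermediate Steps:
U(Z) = Z²
u = -105 (u = -7 + (2179 - 2277) = -7 - 98 = -105)
(u - 1003)/(3504 + U(-57)) = (-105 - 1003)/(3504 + (-57)²) = -1108/(3504 + 3249) = -1108/6753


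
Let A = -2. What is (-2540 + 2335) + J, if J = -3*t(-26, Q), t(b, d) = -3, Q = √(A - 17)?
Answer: -196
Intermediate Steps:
Q = I*√19 (Q = √(-2 - 17) = √(-19) = I*√19 ≈ 4.3589*I)
J = 9 (J = -3*(-3) = 9)
(-2540 + 2335) + J = (-2540 + 2335) + 9 = -205 + 9 = -196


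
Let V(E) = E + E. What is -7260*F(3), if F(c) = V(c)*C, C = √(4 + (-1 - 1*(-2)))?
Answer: -43560*√5 ≈ -97403.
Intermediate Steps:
V(E) = 2*E
C = √5 (C = √(4 + (-1 + 2)) = √(4 + 1) = √5 ≈ 2.2361)
F(c) = 2*c*√5 (F(c) = (2*c)*√5 = 2*c*√5)
-7260*F(3) = -14520*3*√5 = -43560*√5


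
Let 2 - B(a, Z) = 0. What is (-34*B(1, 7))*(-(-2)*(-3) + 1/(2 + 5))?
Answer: 2788/7 ≈ 398.29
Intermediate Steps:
B(a, Z) = 2 (B(a, Z) = 2 - 1*0 = 2 + 0 = 2)
(-34*B(1, 7))*(-(-2)*(-3) + 1/(2 + 5)) = (-34*2)*(-(-2)*(-3) + 1/(2 + 5)) = -68*(-1*6 + 1/7) = -68*(-6 + ⅐) = -68*(-41/7) = 2788/7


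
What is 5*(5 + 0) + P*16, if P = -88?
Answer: -1383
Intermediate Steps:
5*(5 + 0) + P*16 = 5*(5 + 0) - 88*16 = 5*5 - 1408 = 25 - 1408 = -1383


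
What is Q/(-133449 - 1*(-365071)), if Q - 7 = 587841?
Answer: 293924/115811 ≈ 2.5380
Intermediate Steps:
Q = 587848 (Q = 7 + 587841 = 587848)
Q/(-133449 - 1*(-365071)) = 587848/(-133449 - 1*(-365071)) = 587848/(-133449 + 365071) = 587848/231622 = 587848*(1/231622) = 293924/115811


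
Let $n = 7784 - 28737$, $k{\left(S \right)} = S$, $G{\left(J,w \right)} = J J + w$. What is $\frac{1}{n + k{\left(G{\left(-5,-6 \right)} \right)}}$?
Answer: $- \frac{1}{20934} \approx -4.7769 \cdot 10^{-5}$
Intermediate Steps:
$G{\left(J,w \right)} = w + J^{2}$ ($G{\left(J,w \right)} = J^{2} + w = w + J^{2}$)
$n = -20953$ ($n = 7784 - 28737 = -20953$)
$\frac{1}{n + k{\left(G{\left(-5,-6 \right)} \right)}} = \frac{1}{-20953 - \left(6 - \left(-5\right)^{2}\right)} = \frac{1}{-20953 + \left(-6 + 25\right)} = \frac{1}{-20953 + 19} = \frac{1}{-20934} = - \frac{1}{20934}$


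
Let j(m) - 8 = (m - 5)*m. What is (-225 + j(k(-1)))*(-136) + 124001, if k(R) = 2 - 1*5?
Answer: 150249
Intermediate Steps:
k(R) = -3 (k(R) = 2 - 5 = -3)
j(m) = 8 + m*(-5 + m) (j(m) = 8 + (m - 5)*m = 8 + (-5 + m)*m = 8 + m*(-5 + m))
(-225 + j(k(-1)))*(-136) + 124001 = (-225 + (8 + (-3)**2 - 5*(-3)))*(-136) + 124001 = (-225 + (8 + 9 + 15))*(-136) + 124001 = (-225 + 32)*(-136) + 124001 = -193*(-136) + 124001 = 26248 + 124001 = 150249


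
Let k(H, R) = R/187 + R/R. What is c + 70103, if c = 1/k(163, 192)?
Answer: 26569224/379 ≈ 70104.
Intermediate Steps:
k(H, R) = 1 + R/187 (k(H, R) = R*(1/187) + 1 = R/187 + 1 = 1 + R/187)
c = 187/379 (c = 1/(1 + (1/187)*192) = 1/(1 + 192/187) = 1/(379/187) = 187/379 ≈ 0.49340)
c + 70103 = 187/379 + 70103 = 26569224/379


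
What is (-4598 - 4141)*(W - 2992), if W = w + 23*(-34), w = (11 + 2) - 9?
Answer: 32946030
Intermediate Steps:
w = 4 (w = 13 - 9 = 4)
W = -778 (W = 4 + 23*(-34) = 4 - 782 = -778)
(-4598 - 4141)*(W - 2992) = (-4598 - 4141)*(-778 - 2992) = -8739*(-3770) = 32946030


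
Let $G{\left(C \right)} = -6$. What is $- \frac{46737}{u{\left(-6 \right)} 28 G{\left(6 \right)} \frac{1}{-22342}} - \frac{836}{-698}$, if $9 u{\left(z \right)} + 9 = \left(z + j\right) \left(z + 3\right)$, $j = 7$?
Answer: $\frac{182212607239}{39088} \approx 4.6616 \cdot 10^{6}$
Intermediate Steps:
$u{\left(z \right)} = -1 + \frac{\left(3 + z\right) \left(7 + z\right)}{9}$ ($u{\left(z \right)} = -1 + \frac{\left(z + 7\right) \left(z + 3\right)}{9} = -1 + \frac{\left(7 + z\right) \left(3 + z\right)}{9} = -1 + \frac{\left(3 + z\right) \left(7 + z\right)}{9}$)
$- \frac{46737}{u{\left(-6 \right)} 28 G{\left(6 \right)} \frac{1}{-22342}} - \frac{836}{-698} = - \frac{46737}{\left(\frac{4}{3} + \frac{\left(-6\right)^{2}}{9} + \frac{10}{9} \left(-6\right)\right) 28 \left(-6\right) \frac{1}{-22342}} - \frac{836}{-698} = - \frac{46737}{\left(\frac{4}{3} + \frac{1}{9} \cdot 36 - \frac{20}{3}\right) 28 \left(-6\right) \left(- \frac{1}{22342}\right)} - - \frac{418}{349} = - \frac{46737}{\left(\frac{4}{3} + 4 - \frac{20}{3}\right) 28 \left(-6\right) \left(- \frac{1}{22342}\right)} + \frac{418}{349} = - \frac{46737}{\left(- \frac{4}{3}\right) 28 \left(-6\right) \left(- \frac{1}{22342}\right)} + \frac{418}{349} = - \frac{46737}{\left(- \frac{112}{3}\right) \left(-6\right) \left(- \frac{1}{22342}\right)} + \frac{418}{349} = - \frac{46737}{224 \left(- \frac{1}{22342}\right)} + \frac{418}{349} = - \frac{46737}{- \frac{112}{11171}} + \frac{418}{349} = \left(-46737\right) \left(- \frac{11171}{112}\right) + \frac{418}{349} = \frac{522099027}{112} + \frac{418}{349} = \frac{182212607239}{39088}$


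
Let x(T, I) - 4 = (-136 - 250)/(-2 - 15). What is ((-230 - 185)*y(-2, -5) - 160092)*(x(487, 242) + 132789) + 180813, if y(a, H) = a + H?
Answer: -354904266308/17 ≈ -2.0877e+10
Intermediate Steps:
y(a, H) = H + a
x(T, I) = 454/17 (x(T, I) = 4 + (-136 - 250)/(-2 - 15) = 4 - 386/(-17) = 4 - 386*(-1/17) = 4 + 386/17 = 454/17)
((-230 - 185)*y(-2, -5) - 160092)*(x(487, 242) + 132789) + 180813 = ((-230 - 185)*(-5 - 2) - 160092)*(454/17 + 132789) + 180813 = (-415*(-7) - 160092)*(2257867/17) + 180813 = (2905 - 160092)*(2257867/17) + 180813 = -157187*2257867/17 + 180813 = -354907340129/17 + 180813 = -354904266308/17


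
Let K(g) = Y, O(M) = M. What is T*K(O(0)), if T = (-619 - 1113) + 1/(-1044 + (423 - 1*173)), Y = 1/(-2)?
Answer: 1375209/1588 ≈ 866.00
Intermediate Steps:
Y = -½ ≈ -0.50000
K(g) = -½
T = -1375209/794 (T = -1732 + 1/(-1044 + (423 - 173)) = -1732 + 1/(-1044 + 250) = -1732 + 1/(-794) = -1732 - 1/794 = -1375209/794 ≈ -1732.0)
T*K(O(0)) = -1375209/794*(-½) = 1375209/1588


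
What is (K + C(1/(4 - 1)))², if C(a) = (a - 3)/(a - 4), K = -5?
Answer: 2209/121 ≈ 18.256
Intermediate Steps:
C(a) = (-3 + a)/(-4 + a)
(K + C(1/(4 - 1)))² = (-5 + (-3 + 1/(4 - 1))/(-4 + 1/(4 - 1)))² = (-5 + (-3 + 1/3)/(-4 + 1/3))² = (-5 + (-3 + ⅓)/(-4 + ⅓))² = (-5 - 8/3/(-11/3))² = (-5 - 3/11*(-8/3))² = (-5 + 8/11)² = (-47/11)² = 2209/121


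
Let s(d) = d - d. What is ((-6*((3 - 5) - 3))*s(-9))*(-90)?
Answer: 0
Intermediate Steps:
s(d) = 0
((-6*((3 - 5) - 3))*s(-9))*(-90) = (-6*((3 - 5) - 3)*0)*(-90) = (-6*(-2 - 3)*0)*(-90) = (-6*(-5)*0)*(-90) = (30*0)*(-90) = 0*(-90) = 0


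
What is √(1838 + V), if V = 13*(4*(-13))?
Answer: √1162 ≈ 34.088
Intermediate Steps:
V = -676 (V = 13*(-52) = -676)
√(1838 + V) = √(1838 - 676) = √1162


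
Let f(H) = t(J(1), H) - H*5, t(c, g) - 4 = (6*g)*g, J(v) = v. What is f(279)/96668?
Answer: 465655/96668 ≈ 4.8171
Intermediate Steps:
t(c, g) = 4 + 6*g² (t(c, g) = 4 + (6*g)*g = 4 + 6*g²)
f(H) = 4 - 5*H + 6*H² (f(H) = (4 + 6*H²) - H*5 = (4 + 6*H²) - 5*H = 4 - 5*H + 6*H²)
f(279)/96668 = (4 - 5*279 + 6*279²)/96668 = (4 - 1395 + 6*77841)*(1/96668) = (4 - 1395 + 467046)*(1/96668) = 465655*(1/96668) = 465655/96668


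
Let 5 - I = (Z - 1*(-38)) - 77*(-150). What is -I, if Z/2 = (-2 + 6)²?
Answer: 11615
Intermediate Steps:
Z = 32 (Z = 2*(-2 + 6)² = 2*4² = 2*16 = 32)
I = -11615 (I = 5 - ((32 - 1*(-38)) - 77*(-150)) = 5 - ((32 + 38) + 11550) = 5 - (70 + 11550) = 5 - 1*11620 = 5 - 11620 = -11615)
-I = -1*(-11615) = 11615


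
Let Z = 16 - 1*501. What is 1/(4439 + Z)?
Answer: 1/3954 ≈ 0.00025291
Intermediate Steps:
Z = -485 (Z = 16 - 501 = -485)
1/(4439 + Z) = 1/(4439 - 485) = 1/3954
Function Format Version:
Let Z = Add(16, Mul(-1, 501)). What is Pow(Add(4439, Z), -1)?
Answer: Rational(1, 3954) ≈ 0.00025291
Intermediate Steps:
Z = -485 (Z = Add(16, -501) = -485)
Pow(Add(4439, Z), -1) = Pow(Add(4439, -485), -1) = Pow(3954, -1) = Rational(1, 3954)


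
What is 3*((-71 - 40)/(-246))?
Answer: 111/82 ≈ 1.3537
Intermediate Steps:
3*((-71 - 40)/(-246)) = 3*(-111*(-1/246)) = 3*(37/82) = 111/82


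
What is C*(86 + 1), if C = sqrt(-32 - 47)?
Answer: 87*I*sqrt(79) ≈ 773.27*I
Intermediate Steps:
C = I*sqrt(79) (C = sqrt(-79) = I*sqrt(79) ≈ 8.8882*I)
C*(86 + 1) = (I*sqrt(79))*(86 + 1) = (I*sqrt(79))*87 = 87*I*sqrt(79)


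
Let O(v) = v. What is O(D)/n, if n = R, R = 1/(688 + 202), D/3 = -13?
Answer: -34710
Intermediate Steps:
D = -39 (D = 3*(-13) = -39)
R = 1/890 ≈ 0.0011236
n = 1/890 ≈ 0.0011236
O(D)/n = -39/1/890 = -39*890 = -34710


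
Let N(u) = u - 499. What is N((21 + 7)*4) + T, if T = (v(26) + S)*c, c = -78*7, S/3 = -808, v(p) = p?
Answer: 1308921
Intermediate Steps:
S = -2424 (S = 3*(-808) = -2424)
c = -546
T = 1309308 (T = (26 - 2424)*(-546) = -2398*(-546) = 1309308)
N(u) = -499 + u
N((21 + 7)*4) + T = (-499 + (21 + 7)*4) + 1309308 = (-499 + 28*4) + 1309308 = (-499 + 112) + 1309308 = -387 + 1309308 = 1308921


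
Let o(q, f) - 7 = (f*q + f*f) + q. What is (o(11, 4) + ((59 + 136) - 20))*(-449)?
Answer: -113597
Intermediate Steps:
o(q, f) = 7 + q + f² + f*q (o(q, f) = 7 + ((f*q + f*f) + q) = 7 + ((f*q + f²) + q) = 7 + ((f² + f*q) + q) = 7 + (q + f² + f*q) = 7 + q + f² + f*q)
(o(11, 4) + ((59 + 136) - 20))*(-449) = ((7 + 11 + 4² + 4*11) + ((59 + 136) - 20))*(-449) = ((7 + 11 + 16 + 44) + (195 - 20))*(-449) = (78 + 175)*(-449) = 253*(-449) = -113597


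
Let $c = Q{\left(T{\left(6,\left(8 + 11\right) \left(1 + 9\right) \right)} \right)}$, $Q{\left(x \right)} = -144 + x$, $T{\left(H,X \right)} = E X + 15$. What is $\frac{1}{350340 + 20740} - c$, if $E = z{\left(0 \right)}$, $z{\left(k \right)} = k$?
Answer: $\frac{47869321}{371080} \approx 129.0$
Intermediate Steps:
$E = 0$
$T{\left(H,X \right)} = 15$ ($T{\left(H,X \right)} = 0 X + 15 = 0 + 15 = 15$)
$c = -129$ ($c = -144 + 15 = -129$)
$\frac{1}{350340 + 20740} - c = \frac{1}{350340 + 20740} - -129 = \frac{1}{371080} + 129 = \frac{47869321}{371080}$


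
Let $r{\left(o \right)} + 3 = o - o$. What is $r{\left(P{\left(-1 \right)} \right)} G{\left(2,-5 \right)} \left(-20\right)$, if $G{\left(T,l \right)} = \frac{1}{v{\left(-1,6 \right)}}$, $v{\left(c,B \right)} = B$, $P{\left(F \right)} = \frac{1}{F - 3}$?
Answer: $10$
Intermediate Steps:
$P{\left(F \right)} = \frac{1}{-3 + F}$
$r{\left(o \right)} = -3$ ($r{\left(o \right)} = -3 + \left(o - o\right) = -3 + 0 = -3$)
$G{\left(T,l \right)} = \frac{1}{6}$
$r{\left(P{\left(-1 \right)} \right)} G{\left(2,-5 \right)} \left(-20\right) = \left(-3\right) \frac{1}{6} \left(-20\right) = \left(- \frac{1}{2}\right) \left(-20\right) = 10$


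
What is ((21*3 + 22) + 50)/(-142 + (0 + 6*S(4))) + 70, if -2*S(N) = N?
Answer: 10645/154 ≈ 69.123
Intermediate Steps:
S(N) = -N/2
((21*3 + 22) + 50)/(-142 + (0 + 6*S(4))) + 70 = ((21*3 + 22) + 50)/(-142 + (0 + 6*(-1/2*4))) + 70 = ((63 + 22) + 50)/(-142 + (0 + 6*(-2))) + 70 = (85 + 50)/(-142 + (0 - 12)) + 70 = 135/(-142 - 12) + 70 = 135/(-154) + 70 = -1/154*135 + 70 = -135/154 + 70 = 10645/154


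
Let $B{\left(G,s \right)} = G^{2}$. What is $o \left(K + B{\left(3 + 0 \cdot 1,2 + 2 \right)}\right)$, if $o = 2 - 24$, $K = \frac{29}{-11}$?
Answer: $-140$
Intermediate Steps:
$K = - \frac{29}{11}$ ($K = 29 \left(- \frac{1}{11}\right) = - \frac{29}{11} \approx -2.6364$)
$o = -22$
$o \left(K + B{\left(3 + 0 \cdot 1,2 + 2 \right)}\right) = - 22 \left(- \frac{29}{11} + \left(3 + 0 \cdot 1\right)^{2}\right) = - 22 \left(- \frac{29}{11} + \left(3 + 0\right)^{2}\right) = - 22 \left(- \frac{29}{11} + 3^{2}\right) = - 22 \left(- \frac{29}{11} + 9\right) = \left(-22\right) \frac{70}{11} = -140$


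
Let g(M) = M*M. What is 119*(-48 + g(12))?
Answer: 11424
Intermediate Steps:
g(M) = M²
119*(-48 + g(12)) = 119*(-48 + 12²) = 119*(-48 + 144) = 119*96 = 11424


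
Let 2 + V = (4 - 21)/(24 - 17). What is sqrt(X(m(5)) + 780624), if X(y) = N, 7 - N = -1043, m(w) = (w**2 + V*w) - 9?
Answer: sqrt(781674) ≈ 884.12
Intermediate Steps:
V = -31/7 (V = -2 + (4 - 21)/(24 - 17) = -2 - 17/7 = -31/7 ≈ -4.4286)
m(w) = -9 + w**2 - 31*w/7 (m(w) = (w**2 - 31*w/7) - 9 = -9 + w**2 - 31*w/7)
N = 1050 (N = 7 - 1*(-1043) = 7 + 1043 = 1050)
X(y) = 1050
sqrt(X(m(5)) + 780624) = sqrt(1050 + 780624) = sqrt(781674)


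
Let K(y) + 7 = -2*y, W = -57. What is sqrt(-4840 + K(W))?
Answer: I*sqrt(4733) ≈ 68.797*I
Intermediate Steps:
K(y) = -7 - 2*y
sqrt(-4840 + K(W)) = sqrt(-4840 + (-7 - 2*(-57))) = sqrt(-4840 + (-7 + 114)) = sqrt(-4840 + 107) = sqrt(-4733) = I*sqrt(4733)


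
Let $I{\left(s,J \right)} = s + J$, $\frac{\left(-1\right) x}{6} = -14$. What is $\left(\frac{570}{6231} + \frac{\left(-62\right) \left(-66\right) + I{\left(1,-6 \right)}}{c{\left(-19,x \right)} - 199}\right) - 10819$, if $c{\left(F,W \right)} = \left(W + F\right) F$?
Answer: $- \frac{32231720581}{2978418} \approx -10822.0$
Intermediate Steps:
$x = 84$ ($x = \left(-6\right) \left(-14\right) = 84$)
$I{\left(s,J \right)} = J + s$
$c{\left(F,W \right)} = F \left(F + W\right)$ ($c{\left(F,W \right)} = \left(F + W\right) F = F \left(F + W\right)$)
$\left(\frac{570}{6231} + \frac{\left(-62\right) \left(-66\right) + I{\left(1,-6 \right)}}{c{\left(-19,x \right)} - 199}\right) - 10819 = \left(\frac{570}{6231} + \frac{\left(-62\right) \left(-66\right) + \left(-6 + 1\right)}{- 19 \left(-19 + 84\right) - 199}\right) - 10819 = \left(570 \cdot \frac{1}{6231} + \frac{4092 - 5}{\left(-19\right) 65 - 199}\right) - 10819 = \left(\frac{190}{2077} + \frac{4087}{-1235 - 199}\right) - 10819 = \left(\frac{190}{2077} + \frac{4087}{-1434}\right) - 10819 = \left(\frac{190}{2077} + 4087 \left(- \frac{1}{1434}\right)\right) - 10819 = \left(\frac{190}{2077} - \frac{4087}{1434}\right) - 10819 = - \frac{8216239}{2978418} - 10819 = - \frac{32231720581}{2978418}$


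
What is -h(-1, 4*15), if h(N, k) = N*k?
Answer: 60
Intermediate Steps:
-h(-1, 4*15) = -(-1)*4*15 = -(-1)*60 = -1*(-60) = 60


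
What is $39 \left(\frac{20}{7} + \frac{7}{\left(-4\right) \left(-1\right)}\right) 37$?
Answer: $\frac{186147}{28} \approx 6648.1$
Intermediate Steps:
$39 \left(\frac{20}{7} + \frac{7}{\left(-4\right) \left(-1\right)}\right) 37 = 39 \left(20 \cdot \frac{1}{7} + \frac{7}{4}\right) 37 = 39 \left(\frac{20}{7} + 7 \cdot \frac{1}{4}\right) 37 = 39 \left(\frac{20}{7} + \frac{7}{4}\right) 37 = 39 \cdot \frac{129}{28} \cdot 37 = \frac{5031}{28} \cdot 37 = \frac{186147}{28}$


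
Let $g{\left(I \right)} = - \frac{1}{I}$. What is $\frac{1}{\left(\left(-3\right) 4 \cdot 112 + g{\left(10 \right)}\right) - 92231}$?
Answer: $- \frac{10}{935751} \approx -1.0687 \cdot 10^{-5}$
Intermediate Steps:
$\frac{1}{\left(\left(-3\right) 4 \cdot 112 + g{\left(10 \right)}\right) - 92231} = \frac{1}{\left(\left(-3\right) 4 \cdot 112 - \frac{1}{10}\right) - 92231} = \frac{1}{\left(\left(-12\right) 112 - \frac{1}{10}\right) - 92231} = \frac{1}{\left(-1344 - \frac{1}{10}\right) - 92231} = \frac{1}{- \frac{13441}{10} - 92231} = \frac{1}{- \frac{935751}{10}} = - \frac{10}{935751}$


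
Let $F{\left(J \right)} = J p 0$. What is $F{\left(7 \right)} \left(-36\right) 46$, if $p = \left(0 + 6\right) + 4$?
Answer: $0$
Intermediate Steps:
$p = 10$ ($p = 6 + 4 = 10$)
$F{\left(J \right)} = 0$ ($F{\left(J \right)} = J 10 \cdot 0 = 10 J 0 = 0$)
$F{\left(7 \right)} \left(-36\right) 46 = 0 \left(-36\right) 46 = 0 \cdot 46 = 0$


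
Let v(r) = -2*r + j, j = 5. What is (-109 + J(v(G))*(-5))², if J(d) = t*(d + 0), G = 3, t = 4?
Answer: 7921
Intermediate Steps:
v(r) = 5 - 2*r (v(r) = -2*r + 5 = 5 - 2*r)
J(d) = 4*d (J(d) = 4*(d + 0) = 4*d)
(-109 + J(v(G))*(-5))² = (-109 + (4*(5 - 2*3))*(-5))² = (-109 + (4*(5 - 6))*(-5))² = (-109 + (4*(-1))*(-5))² = (-109 - 4*(-5))² = (-109 + 20)² = (-89)² = 7921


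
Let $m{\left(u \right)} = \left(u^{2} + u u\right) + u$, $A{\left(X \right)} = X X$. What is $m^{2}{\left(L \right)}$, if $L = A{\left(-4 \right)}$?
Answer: $278784$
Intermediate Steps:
$A{\left(X \right)} = X^{2}$
$L = 16$ ($L = \left(-4\right)^{2} = 16$)
$m{\left(u \right)} = u + 2 u^{2}$ ($m{\left(u \right)} = \left(u^{2} + u^{2}\right) + u = 2 u^{2} + u = u + 2 u^{2}$)
$m^{2}{\left(L \right)} = \left(16 \left(1 + 2 \cdot 16\right)\right)^{2} = \left(16 \left(1 + 32\right)\right)^{2} = \left(16 \cdot 33\right)^{2} = 528^{2} = 278784$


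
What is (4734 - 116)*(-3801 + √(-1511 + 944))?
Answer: -17553018 + 41562*I*√7 ≈ -1.7553e+7 + 1.0996e+5*I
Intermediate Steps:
(4734 - 116)*(-3801 + √(-1511 + 944)) = 4618*(-3801 + √(-567)) = 4618*(-3801 + 9*I*√7) = -17553018 + 41562*I*√7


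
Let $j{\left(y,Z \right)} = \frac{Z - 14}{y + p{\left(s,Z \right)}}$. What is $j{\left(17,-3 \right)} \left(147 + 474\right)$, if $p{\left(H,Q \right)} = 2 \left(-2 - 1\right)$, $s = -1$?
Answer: $- \frac{10557}{11} \approx -959.73$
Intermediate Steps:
$p{\left(H,Q \right)} = -6$ ($p{\left(H,Q \right)} = 2 \left(-3\right) = -6$)
$j{\left(y,Z \right)} = \frac{-14 + Z}{-6 + y}$ ($j{\left(y,Z \right)} = \frac{Z - 14}{y - 6} = \frac{-14 + Z}{-6 + y}$)
$j{\left(17,-3 \right)} \left(147 + 474\right) = \frac{-14 - 3}{-6 + 17} \left(147 + 474\right) = \frac{1}{11} \left(-17\right) 621 = \left(- \frac{17}{11}\right) 621 = - \frac{10557}{11}$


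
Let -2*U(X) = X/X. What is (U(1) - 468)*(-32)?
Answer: 14992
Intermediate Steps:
U(X) = -1/2 (U(X) = -X/(2*X) = -1/2*1 = -1/2)
(U(1) - 468)*(-32) = (-1/2 - 468)*(-32) = -937/2*(-32) = 14992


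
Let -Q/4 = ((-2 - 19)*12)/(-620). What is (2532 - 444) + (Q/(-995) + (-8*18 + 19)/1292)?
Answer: 416033213059/199258700 ≈ 2087.9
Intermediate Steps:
Q = -252/155 (Q = -4*(-2 - 19)*12/(-620) = -4*(-21*12)*(-1)/620 = -(-1008)*(-1)/620 = -4*63/155 = -252/155 ≈ -1.6258)
(2532 - 444) + (Q/(-995) + (-8*18 + 19)/1292) = (2532 - 444) + (-252/155/(-995) + (-8*18 + 19)/1292) = 2088 + (-252/155*(-1/995) + (-144 + 19)*(1/1292)) = 2088 + (252/154225 - 125*1/1292) = 2088 + (252/154225 - 125/1292) = 2088 - 18952541/199258700 = 416033213059/199258700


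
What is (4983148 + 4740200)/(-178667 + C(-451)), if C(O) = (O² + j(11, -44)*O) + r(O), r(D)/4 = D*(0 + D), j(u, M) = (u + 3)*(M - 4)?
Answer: 1620558/190235 ≈ 8.5187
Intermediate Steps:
j(u, M) = (-4 + M)*(3 + u) (j(u, M) = (3 + u)*(-4 + M) = (-4 + M)*(3 + u))
r(D) = 4*D² (r(D) = 4*(D*(0 + D)) = 4*(D*D) = 4*D²)
C(O) = -672*O + 5*O² (C(O) = (O² + (-12 - 4*11 + 3*(-44) - 44*11)*O) + 4*O² = (O² + (-12 - 44 - 132 - 484)*O) + 4*O² = (O² - 672*O) + 4*O² = -672*O + 5*O²)
(4983148 + 4740200)/(-178667 + C(-451)) = (4983148 + 4740200)/(-178667 - 451*(-672 + 5*(-451))) = 9723348/(-178667 - 451*(-672 - 2255)) = 9723348/(-178667 - 451*(-2927)) = 9723348/(-178667 + 1320077) = 9723348/1141410 = 9723348*(1/1141410) = 1620558/190235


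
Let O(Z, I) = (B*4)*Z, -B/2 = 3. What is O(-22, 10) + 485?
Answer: 1013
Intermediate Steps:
B = -6 (B = -2*3 = -6)
O(Z, I) = -24*Z (O(Z, I) = (-6*4)*Z = -24*Z)
O(-22, 10) + 485 = -24*(-22) + 485 = 528 + 485 = 1013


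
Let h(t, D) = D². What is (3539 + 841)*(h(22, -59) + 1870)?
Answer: 23437380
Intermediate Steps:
(3539 + 841)*(h(22, -59) + 1870) = (3539 + 841)*((-59)² + 1870) = 4380*(3481 + 1870) = 4380*5351 = 23437380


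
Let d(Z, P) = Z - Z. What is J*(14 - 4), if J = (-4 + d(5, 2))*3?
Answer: -120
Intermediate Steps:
d(Z, P) = 0
J = -12 (J = (-4 + 0)*3 = -4*3 = -12)
J*(14 - 4) = -12*(14 - 4) = -12*10 = -120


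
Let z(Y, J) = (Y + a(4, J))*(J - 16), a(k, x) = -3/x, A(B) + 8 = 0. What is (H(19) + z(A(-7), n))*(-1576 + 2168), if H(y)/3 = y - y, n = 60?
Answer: -1048432/5 ≈ -2.0969e+5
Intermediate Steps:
A(B) = -8 (A(B) = -8 + 0 = -8)
z(Y, J) = (-16 + J)*(Y - 3/J) (z(Y, J) = (Y - 3/J)*(J - 16) = (Y - 3/J)*(-16 + J) = (-16 + J)*(Y - 3/J))
H(y) = 0 (H(y) = 3*(y - y) = 3*0 = 0)
(H(19) + z(A(-7), n))*(-1576 + 2168) = (0 + (-3 - 16*(-8) + 48/60 + 60*(-8)))*(-1576 + 2168) = (0 + (-3 + 128 + 48*(1/60) - 480))*592 = (0 + (-3 + 128 + 4/5 - 480))*592 = (0 - 1771/5)*592 = -1771/5*592 = -1048432/5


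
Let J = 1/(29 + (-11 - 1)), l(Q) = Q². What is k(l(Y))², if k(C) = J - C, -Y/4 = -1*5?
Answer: 46226401/289 ≈ 1.5995e+5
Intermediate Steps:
Y = 20 (Y = -(-4)*5 = -4*(-5) = 20)
J = 1/17 (J = 1/(29 - 12) = 1/17 ≈ 0.058824)
k(C) = 1/17 - C
k(l(Y))² = (1/17 - 1*20²)² = (1/17 - 1*400)² = (1/17 - 400)² = (-6799/17)² = 46226401/289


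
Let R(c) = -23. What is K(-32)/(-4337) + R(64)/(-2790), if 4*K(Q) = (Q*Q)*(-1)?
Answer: 813991/12100230 ≈ 0.067271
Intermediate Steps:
K(Q) = -Q²/4 (K(Q) = ((Q*Q)*(-1))/4 = (Q²*(-1))/4 = (-Q²)/4 = -Q²/4)
K(-32)/(-4337) + R(64)/(-2790) = -¼*(-32)²/(-4337) - 23/(-2790) = -¼*1024*(-1/4337) - 23*(-1/2790) = -256*(-1/4337) + 23/2790 = 256/4337 + 23/2790 = 813991/12100230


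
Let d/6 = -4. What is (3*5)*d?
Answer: -360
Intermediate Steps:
d = -24 (d = 6*(-4) = -24)
(3*5)*d = (3*5)*(-24) = 15*(-24) = -360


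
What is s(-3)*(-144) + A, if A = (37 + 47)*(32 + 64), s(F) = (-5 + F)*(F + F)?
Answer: 1152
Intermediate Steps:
s(F) = 2*F*(-5 + F) (s(F) = (-5 + F)*(2*F) = 2*F*(-5 + F))
A = 8064 (A = 84*96 = 8064)
s(-3)*(-144) + A = (2*(-3)*(-5 - 3))*(-144) + 8064 = (2*(-3)*(-8))*(-144) + 8064 = 48*(-144) + 8064 = -6912 + 8064 = 1152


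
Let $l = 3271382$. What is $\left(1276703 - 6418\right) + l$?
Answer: $4541667$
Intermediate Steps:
$\left(1276703 - 6418\right) + l = \left(1276703 - 6418\right) + 3271382 = 1270285 + 3271382 = 4541667$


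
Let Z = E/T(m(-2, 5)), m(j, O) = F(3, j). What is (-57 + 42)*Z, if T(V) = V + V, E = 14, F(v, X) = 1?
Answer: -105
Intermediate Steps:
m(j, O) = 1
T(V) = 2*V
Z = 7 (Z = 14/((2*1)) = 14/2 = 14*(1/2) = 7)
(-57 + 42)*Z = (-57 + 42)*7 = -15*7 = -105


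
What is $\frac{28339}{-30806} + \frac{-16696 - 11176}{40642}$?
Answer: $- \frac{1005189235}{626008726} \approx -1.6057$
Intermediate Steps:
$\frac{28339}{-30806} + \frac{-16696 - 11176}{40642} = 28339 \left(- \frac{1}{30806}\right) + \left(-16696 - 11176\right) \frac{1}{40642} = - \frac{28339}{30806} - \frac{13936}{20321} = - \frac{1005189235}{626008726}$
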